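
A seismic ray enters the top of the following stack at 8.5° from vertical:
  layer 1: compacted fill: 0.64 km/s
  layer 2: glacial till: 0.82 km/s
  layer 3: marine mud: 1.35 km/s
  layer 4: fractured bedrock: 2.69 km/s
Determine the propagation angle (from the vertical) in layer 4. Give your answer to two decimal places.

38.41°

Snell's law across each interface conserves sin θ / V, so sin θ_4 = V_4·sin θ₁/V₁.
sin θ_4 = 2.69 × sin 8.5° / 0.64 = 0.6213.
θ_4 = arcsin 0.6213 = 38.41°.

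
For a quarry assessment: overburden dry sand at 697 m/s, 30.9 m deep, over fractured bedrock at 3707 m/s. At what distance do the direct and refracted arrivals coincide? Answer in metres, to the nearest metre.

75 m

θ_c = arcsin(697/3707) = 10.84°, so cos θ_c = 0.9822 and tᵢ = 2h cos θ_c/V₁ = 0.0871 s.
At crossover x/V₁ = x/V₂ + tᵢ ⇒ x = tᵢ/(1/V₁ − 1/V₂) = 0.08708/(1.4347e-03 − 2.6976e-04) = 74.75 m.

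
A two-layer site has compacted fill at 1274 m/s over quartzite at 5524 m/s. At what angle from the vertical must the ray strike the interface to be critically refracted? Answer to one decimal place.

Critical incidence: sin θ_c = V₁/V₂ = 1274/5524 = 0.2306.
θ_c = arcsin 0.2306 = 13.33°.

13.3°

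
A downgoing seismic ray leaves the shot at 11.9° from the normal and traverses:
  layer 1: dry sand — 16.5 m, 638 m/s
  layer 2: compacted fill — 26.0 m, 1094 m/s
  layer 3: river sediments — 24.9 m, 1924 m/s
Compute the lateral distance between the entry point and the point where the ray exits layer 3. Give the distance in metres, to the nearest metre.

33 m

Ray parameter p = sin 11.9° / 638 m/s = 3.2320e-04 s/m.
Layer 1: θ = 11.90°; offset = 16.5·tan 11.90° = 3.477 m.
Layer 2: sin θ = p·1094 = 0.3536 → θ = 20.71°; offset = 26.0·tan 20.71° = 9.828 m.
Layer 3: sin θ = p·1924 = 0.6218 → θ = 38.45°; offset = 24.9·tan 38.45° = 19.772 m.
Total horizontal offset = 33.077 m.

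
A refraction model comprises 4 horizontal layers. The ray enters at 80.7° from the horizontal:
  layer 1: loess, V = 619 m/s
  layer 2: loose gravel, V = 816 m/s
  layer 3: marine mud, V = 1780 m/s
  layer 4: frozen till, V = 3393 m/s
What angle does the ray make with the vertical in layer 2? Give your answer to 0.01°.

12.30°

From the normal: θ₁ = 90° − 80.7° = 9.3°.
Snell's law across each interface conserves sin θ / V, so sin θ_2 = V_2·sin θ₁/V₁.
sin θ_2 = 816 × sin 9.3° / 619 = 0.2130.
θ_2 = arcsin 0.2130 = 12.30°.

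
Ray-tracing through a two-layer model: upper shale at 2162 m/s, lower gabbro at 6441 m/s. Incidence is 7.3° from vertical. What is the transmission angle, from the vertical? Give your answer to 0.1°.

22.2°

sin θ₁/V₁ = sin θ₂/V₂ ⇒ sin θ₂ = 6441·sin 7.3°/2162 = 6441·0.1271/2162 = 0.3785.
θ₂ = sin⁻¹(0.3785) = 22.24° (from vertical).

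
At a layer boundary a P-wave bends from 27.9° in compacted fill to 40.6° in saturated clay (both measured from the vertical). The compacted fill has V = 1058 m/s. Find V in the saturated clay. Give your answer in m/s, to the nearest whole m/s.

1471 m/s

sin 27.9° = 0.4679; sin 40.6° = 0.6508.
V₂ = V₁·(sin θ₂/sin θ₁) = 1058·(0.6508/0.4679) = 1471.42 m/s.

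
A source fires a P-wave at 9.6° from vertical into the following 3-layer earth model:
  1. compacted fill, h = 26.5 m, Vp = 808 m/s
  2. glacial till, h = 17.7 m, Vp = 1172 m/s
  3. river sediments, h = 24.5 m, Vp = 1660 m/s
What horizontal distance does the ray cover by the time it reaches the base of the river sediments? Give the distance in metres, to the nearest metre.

p = sin θ₁/V₁ = sin 9.6°/808 = 2.0640e-04 s/m is conserved through the stack.
Layer 1: θ = 9.60°; offset = 26.5·tan 9.60° = 4.482 m.
Layer 2: sin θ = p·1172 = 0.2419 → θ = 14.00°; offset = 17.7·tan 14.00° = 4.413 m.
Layer 3: sin θ = p·1660 = 0.3426 → θ = 20.04°; offset = 24.5·tan 20.04° = 8.935 m.
Summing the layer offsets gives 17.830 m.

18 m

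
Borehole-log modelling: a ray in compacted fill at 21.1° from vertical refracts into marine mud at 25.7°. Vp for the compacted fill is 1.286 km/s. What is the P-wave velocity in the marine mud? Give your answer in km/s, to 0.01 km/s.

Snell's law: sin 21.1°/V₁ = sin 25.7°/V₂.
V₂ = V₁·sin 25.7°/sin 21.1° = 1.286 × 1.2046 = 1.55 km/s.

1.55 km/s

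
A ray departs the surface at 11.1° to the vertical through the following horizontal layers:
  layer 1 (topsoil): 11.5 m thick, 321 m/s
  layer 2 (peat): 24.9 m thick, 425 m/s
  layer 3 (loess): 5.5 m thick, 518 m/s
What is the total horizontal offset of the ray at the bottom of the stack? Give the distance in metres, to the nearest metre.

Ray parameter p = sin 11.1° / 321 m/s = 5.9976e-04 s/m.
Layer 1: θ = 11.10°; offset = 11.5·tan 11.10° = 2.256 m.
Layer 2: sin θ = p·425 = 0.2549 → θ = 14.77°; offset = 24.9·tan 14.77° = 6.564 m.
Layer 3: sin θ = p·518 = 0.3107 → θ = 18.10°; offset = 5.5·tan 18.10° = 1.798 m.
Total horizontal offset = 10.618 m.

11 m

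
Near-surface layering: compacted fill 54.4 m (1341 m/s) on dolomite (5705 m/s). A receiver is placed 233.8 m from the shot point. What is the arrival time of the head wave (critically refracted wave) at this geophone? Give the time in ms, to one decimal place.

θ_c = arcsin(V₁/V₂) = arcsin(1341/5705) = 13.59°, cos θ_c = 0.9720.
Intercept time tᵢ = 2h cos θ_c / V₁ = 2·54.4·0.9720/1341 = 0.07886 s.
t = x/V₂ + tᵢ = 233.8/5705 + 0.07886 = 0.11984 s.

119.8 ms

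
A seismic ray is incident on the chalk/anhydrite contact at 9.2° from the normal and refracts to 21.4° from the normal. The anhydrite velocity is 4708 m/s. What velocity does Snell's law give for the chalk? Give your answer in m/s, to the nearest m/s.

sin 9.2° = 0.1599; sin 21.4° = 0.3649.
V₁ = V₂·(sin θ₁/sin θ₂) = 4708·(0.1599/0.3649) = 2062.94 m/s.

2063 m/s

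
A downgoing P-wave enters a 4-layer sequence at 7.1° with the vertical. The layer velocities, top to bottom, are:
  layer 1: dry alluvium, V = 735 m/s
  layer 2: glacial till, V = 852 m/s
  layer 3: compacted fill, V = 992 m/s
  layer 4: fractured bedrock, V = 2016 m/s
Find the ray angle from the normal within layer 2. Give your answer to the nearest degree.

8°

Ray parameter p = sin 7.1° / 735 = 1.6817e-04 s/m.
sin θ_2 = p·V_2 = 1.6817e-04 × 852 = 0.1433.
θ_2 = 8.24° from the vertical.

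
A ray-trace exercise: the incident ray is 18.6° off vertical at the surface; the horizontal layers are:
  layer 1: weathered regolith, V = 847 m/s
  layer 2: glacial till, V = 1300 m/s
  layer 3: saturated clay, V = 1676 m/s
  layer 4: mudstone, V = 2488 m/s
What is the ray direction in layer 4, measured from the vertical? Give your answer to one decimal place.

69.5°

Ray parameter p = sin 18.6° / 847 = 3.7658e-04 s/m.
sin θ_4 = p·V_4 = 3.7658e-04 × 2488 = 0.9369.
θ_4 = 69.54° from the vertical.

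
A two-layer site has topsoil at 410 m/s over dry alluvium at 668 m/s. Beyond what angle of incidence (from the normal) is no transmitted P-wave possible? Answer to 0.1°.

37.9°

Critical incidence: sin θ_c = V₁/V₂ = 410/668 = 0.6138.
θ_c = arcsin 0.6138 = 37.86°.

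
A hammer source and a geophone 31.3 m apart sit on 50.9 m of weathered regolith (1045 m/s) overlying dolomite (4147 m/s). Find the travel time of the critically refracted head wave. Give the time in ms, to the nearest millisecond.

t = x/V₂ + 2h·√(V₂²−V₁²)/(V₁V₂).
√(V₂²−V₁²) = √(4147²−1045²) = 4013.2 m/s; delay term = 2·50.9·4013.2/(1045·4147) = 0.09427 s.
t = 31.3/4147 + 0.09427 = 0.10182 s.

102 ms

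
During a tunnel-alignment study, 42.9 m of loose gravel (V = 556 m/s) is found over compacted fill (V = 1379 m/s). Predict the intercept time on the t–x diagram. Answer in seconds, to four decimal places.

0.1412 s

θ_c = arcsin(V₁/V₂) = arcsin(556/1379) = 23.78°; cos θ_c = 0.9151.
tᵢ = 2h·cos θ_c / V₁ = 2·42.9·0.9151 / 556 = 0.14122 s.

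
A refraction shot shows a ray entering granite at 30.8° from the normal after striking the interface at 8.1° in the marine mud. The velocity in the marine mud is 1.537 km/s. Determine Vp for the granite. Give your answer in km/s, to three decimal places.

5.586 km/s

Snell's law: sin 8.1°/V₁ = sin 30.8°/V₂.
V₂ = V₁·sin 30.8°/sin 8.1° = 1.537 × 3.6341 = 5.586 km/s.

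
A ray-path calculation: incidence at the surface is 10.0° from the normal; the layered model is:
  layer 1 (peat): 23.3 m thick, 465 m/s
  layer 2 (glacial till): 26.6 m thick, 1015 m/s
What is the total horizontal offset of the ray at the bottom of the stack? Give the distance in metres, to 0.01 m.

Apply Snell's law at each interface; in layer i the horizontal offset is hᵢ·tan θᵢ.
Layer 1: θ = 10.00°; offset = 23.3·tan 10.00° = 4.1084 m.
Layer 2: sin θ = 1015·sin 10.0°/465 = 0.3790, θ = 22.27°; offset = 26.6·tan 22.27° = 10.8954 m.
Σ offsets = 15.0038 m.

15.00 m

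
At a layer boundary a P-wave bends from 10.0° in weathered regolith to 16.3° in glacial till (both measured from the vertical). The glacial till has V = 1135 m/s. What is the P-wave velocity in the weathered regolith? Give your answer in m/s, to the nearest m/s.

Snell's law: sin 10.0°/V₁ = sin 16.3°/V₂.
V₁ = V₂·sin 10.0°/sin 16.3° = 1135 × 0.6187 = 702.22 m/s.

702 m/s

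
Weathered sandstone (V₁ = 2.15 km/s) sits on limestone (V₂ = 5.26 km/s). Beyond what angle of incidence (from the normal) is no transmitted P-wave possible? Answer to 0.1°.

At critical incidence the refracted ray runs along the interface (θ₂ = 90°), so sin θ_c = V₁/V₂.
θ_c = arcsin(2.15/5.26) = arcsin 0.4087 = 24.13°.

24.1°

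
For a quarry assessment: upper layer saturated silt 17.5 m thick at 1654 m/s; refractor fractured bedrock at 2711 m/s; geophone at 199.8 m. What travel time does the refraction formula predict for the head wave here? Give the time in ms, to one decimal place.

90.5 ms

t = x/V₂ + 2h·√(V₂²−V₁²)/(V₁V₂).
√(V₂²−V₁²) = √(2711²−1654²) = 2148.0 m/s; delay term = 2·17.5·2148.0/(1654·2711) = 0.01677 s.
t = 199.8/2711 + 0.01677 = 0.09047 s.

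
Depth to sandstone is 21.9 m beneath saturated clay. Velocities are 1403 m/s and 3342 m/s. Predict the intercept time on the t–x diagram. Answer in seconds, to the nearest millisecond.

tᵢ = 2h·√(V₂²−V₁²)/(V₁V₂).
√(V₂²−V₁²) = √(3342²−1403²) = 3033.2 m/s.
tᵢ = 2·21.9·3033.2/(1403·3342) = 0.02833 s.

0.028 s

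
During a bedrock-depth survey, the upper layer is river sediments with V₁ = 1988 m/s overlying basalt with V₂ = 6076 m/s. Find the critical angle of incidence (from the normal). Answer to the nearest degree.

19°

Critical incidence: sin θ_c = V₁/V₂ = 1988/6076 = 0.3272.
θ_c = arcsin 0.3272 = 19.10°.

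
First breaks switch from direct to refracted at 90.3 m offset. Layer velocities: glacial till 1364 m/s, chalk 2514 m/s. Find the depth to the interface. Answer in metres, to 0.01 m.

24.59 m

h = (x_cross/2)·√((V₂−V₁)/(V₂+V₁)).
(V₂−V₁)/(V₂+V₁) = (2514−1364)/(2514+1364) = 0.2965; √ = 0.5446.
h = (90.3/2)·0.5446 = 24.59 m.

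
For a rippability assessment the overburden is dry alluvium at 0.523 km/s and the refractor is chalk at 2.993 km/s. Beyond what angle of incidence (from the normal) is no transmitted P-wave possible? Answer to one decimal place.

10.1°

Critical incidence: sin θ_c = V₁/V₂ = 0.523/2.993 = 0.1747.
θ_c = arcsin 0.1747 = 10.06°.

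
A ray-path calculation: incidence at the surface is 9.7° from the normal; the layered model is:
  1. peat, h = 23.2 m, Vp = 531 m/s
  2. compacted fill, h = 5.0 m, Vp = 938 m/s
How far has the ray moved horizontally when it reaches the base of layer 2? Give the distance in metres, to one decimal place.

5.5 m

Apply Snell's law at each interface; in layer i the horizontal offset is hᵢ·tan θᵢ.
Layer 1: θ = 9.70°; offset = 23.2·tan 9.70° = 3.966 m.
Layer 2: sin θ = 938·sin 9.7°/531 = 0.2976, θ = 17.32°; offset = 5.0·tan 17.32° = 1.559 m.
Total horizontal offset = 5.524 m.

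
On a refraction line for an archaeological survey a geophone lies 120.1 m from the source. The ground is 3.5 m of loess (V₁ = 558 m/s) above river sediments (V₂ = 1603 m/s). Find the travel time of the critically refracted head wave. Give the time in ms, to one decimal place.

θ_c = arcsin(V₁/V₂) = arcsin(558/1603) = 20.37°, cos θ_c = 0.9375.
Intercept time tᵢ = 2h cos θ_c / V₁ = 2·3.5·0.9375/558 = 0.01176 s.
t = x/V₂ + tᵢ = 120.1/1603 + 0.01176 = 0.08668 s.

86.7 ms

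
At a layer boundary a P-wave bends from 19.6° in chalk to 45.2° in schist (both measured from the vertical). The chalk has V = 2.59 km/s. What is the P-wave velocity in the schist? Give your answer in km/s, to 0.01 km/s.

5.48 km/s

Snell's law: sin 19.6°/V₁ = sin 45.2°/V₂.
V₂ = V₁·sin 45.2°/sin 19.6° = 2.59 × 2.1153 = 5.48 km/s.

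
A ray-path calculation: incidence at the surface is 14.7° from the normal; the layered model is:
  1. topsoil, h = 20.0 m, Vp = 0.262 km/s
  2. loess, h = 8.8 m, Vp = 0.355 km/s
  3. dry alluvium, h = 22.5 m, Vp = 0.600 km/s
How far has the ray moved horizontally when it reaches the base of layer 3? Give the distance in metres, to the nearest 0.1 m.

p = sin θ₁/V₁ = sin 14.7°/0.262 = 9.6854e-01 s/km is conserved through the stack.
Layer 1: θ = 14.70°; offset = 20.0·tan 14.70° = 5.247 m.
Layer 2: sin θ = p·0.355 = 0.3438 → θ = 20.11°; offset = 8.8·tan 20.11° = 3.222 m.
Layer 3: sin θ = p·0.600 = 0.5811 → θ = 35.53°; offset = 22.5·tan 35.53° = 16.067 m.
Σ offsets = 24.536 m.

24.5 m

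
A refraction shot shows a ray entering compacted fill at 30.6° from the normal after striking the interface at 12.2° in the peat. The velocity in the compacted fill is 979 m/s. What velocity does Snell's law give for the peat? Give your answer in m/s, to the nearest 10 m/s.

Snell's law: sin 12.2°/V₁ = sin 30.6°/V₂.
V₁ = V₂·sin 12.2°/sin 30.6° = 979 × 0.4151 = 406.42 m/s.

410 m/s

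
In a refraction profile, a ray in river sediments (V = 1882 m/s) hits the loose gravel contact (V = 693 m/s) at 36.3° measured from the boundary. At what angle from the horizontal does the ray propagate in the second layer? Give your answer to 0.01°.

Angle from the normal: 90° − 36.3° = 53.7°.
Snell's law: sin θ₂ = (V₂/V₁)·sin θ₁ = (693/1882)·sin 53.7° = 0.2968.
θ₂ = arcsin 0.2968 = 17.26° from the normal.
From the interface: 90° − 17.26° = 72.74°.

72.74°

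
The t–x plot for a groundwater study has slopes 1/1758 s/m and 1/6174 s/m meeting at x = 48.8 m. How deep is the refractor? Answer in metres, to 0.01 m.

18.21 m

x_cross = 2h·√((V₂+V₁)/(V₂−V₁)) → h = x_cross / (2·√((V₂+V₁)/(V₂−V₁))).
√((V₂+V₁)/(V₂−V₁)) = √((6174+1758)/(6174−1758)) = 1.3402.
h = 48.8 / (2·1.3402) = 18.21 m.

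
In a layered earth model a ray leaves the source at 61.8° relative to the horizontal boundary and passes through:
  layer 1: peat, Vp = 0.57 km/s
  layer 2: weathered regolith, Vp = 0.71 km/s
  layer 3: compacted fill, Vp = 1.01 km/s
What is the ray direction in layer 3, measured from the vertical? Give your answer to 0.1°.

From the normal: θ₁ = 90° − 61.8° = 28.2°.
Ray parameter p = sin 28.2° / 0.57 = 8.2904e-01 s/km.
sin θ_3 = p·V_3 = 8.2904e-01 × 1.01 = 0.8373.
θ_3 = 56.86° from the vertical.

56.9°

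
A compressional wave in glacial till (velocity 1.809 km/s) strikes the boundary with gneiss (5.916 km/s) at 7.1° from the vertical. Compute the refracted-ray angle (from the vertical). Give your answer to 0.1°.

23.8°

Snell's law: sin θ₂ = (V₂/V₁)·sin θ₁ = (5.916/1.809)·sin 7.1° = 0.4042.
θ₂ = arcsin 0.4042 = 23.84° from the normal.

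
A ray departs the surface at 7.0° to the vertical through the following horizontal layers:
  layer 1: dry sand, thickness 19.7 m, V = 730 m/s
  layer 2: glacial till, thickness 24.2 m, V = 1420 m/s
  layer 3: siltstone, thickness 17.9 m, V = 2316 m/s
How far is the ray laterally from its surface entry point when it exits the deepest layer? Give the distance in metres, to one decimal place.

15.8 m

Ray parameter p = sin 7.0° / 730 m/s = 1.6694e-04 s/m.
Layer 1: θ = 7.00°; offset = 19.7·tan 7.00° = 2.419 m.
Layer 2: sin θ = p·1420 = 0.2371 → θ = 13.71°; offset = 24.2·tan 13.71° = 5.905 m.
Layer 3: sin θ = p·2316 = 0.3866 → θ = 22.75°; offset = 17.9·tan 22.75° = 7.505 m.
Summing the layer offsets gives 15.829 m.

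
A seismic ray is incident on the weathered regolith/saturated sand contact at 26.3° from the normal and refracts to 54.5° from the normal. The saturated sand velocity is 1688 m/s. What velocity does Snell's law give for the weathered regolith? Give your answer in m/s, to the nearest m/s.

919 m/s

sin 26.3° = 0.4431; sin 54.5° = 0.8141.
V₁ = V₂·(sin θ₁/sin θ₂) = 1688·(0.4431/0.8141) = 918.67 m/s.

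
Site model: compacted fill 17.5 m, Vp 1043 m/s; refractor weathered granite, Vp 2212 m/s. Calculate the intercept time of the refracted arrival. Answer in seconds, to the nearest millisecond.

tᵢ = 2h·√(V₂²−V₁²)/(V₁V₂).
√(V₂²−V₁²) = √(2212²−1043²) = 1950.7 m/s.
tᵢ = 2·17.5·1950.7/(1043·2212) = 0.02959 s.

0.030 s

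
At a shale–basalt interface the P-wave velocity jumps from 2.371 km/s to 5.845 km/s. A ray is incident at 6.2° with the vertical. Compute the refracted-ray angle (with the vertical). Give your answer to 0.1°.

sin θ₁/V₁ = sin θ₂/V₂ ⇒ sin θ₂ = 5.845·sin 6.2°/2.371 = 5.845·0.1080/2.371 = 0.2662.
θ₂ = sin⁻¹(0.2662) = 15.44° (from vertical).

15.4°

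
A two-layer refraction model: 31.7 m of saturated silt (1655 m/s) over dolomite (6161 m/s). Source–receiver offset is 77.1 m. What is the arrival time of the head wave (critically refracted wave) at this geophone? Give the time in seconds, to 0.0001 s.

0.0494 s

θ_c = arcsin(V₁/V₂) = arcsin(1655/6161) = 15.58°, cos θ_c = 0.9632.
Intercept time tᵢ = 2h cos θ_c / V₁ = 2·31.7·0.9632/1655 = 0.03690 s.
t = x/V₂ + tᵢ = 77.1/6161 + 0.03690 = 0.04941 s.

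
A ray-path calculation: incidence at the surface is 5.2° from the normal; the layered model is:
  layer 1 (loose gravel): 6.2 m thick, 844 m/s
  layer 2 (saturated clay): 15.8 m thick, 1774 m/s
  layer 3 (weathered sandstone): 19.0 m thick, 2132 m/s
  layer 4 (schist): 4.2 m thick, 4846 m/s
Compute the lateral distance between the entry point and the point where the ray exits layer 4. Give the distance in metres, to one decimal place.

Ray parameter p = sin 5.2° / 844 m/s = 1.0738e-04 s/m.
Layer 1: θ = 5.20°; offset = 6.2·tan 5.20° = 0.564 m.
Layer 2: sin θ = p·1774 = 0.1905 → θ = 10.98°; offset = 15.8·tan 10.98° = 3.066 m.
Layer 3: sin θ = p·2132 = 0.2289 → θ = 13.23°; offset = 19.0·tan 13.23° = 4.469 m.
Layer 4: sin θ = p·4846 = 0.5204 → θ = 31.36°; offset = 4.2·tan 31.36° = 2.559 m.
Summing the layer offsets gives 10.658 m.

10.7 m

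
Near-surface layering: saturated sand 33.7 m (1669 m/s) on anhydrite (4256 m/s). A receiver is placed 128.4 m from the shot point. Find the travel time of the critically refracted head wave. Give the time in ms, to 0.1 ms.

67.3 ms

θ_c = arcsin(V₁/V₂) = arcsin(1669/4256) = 23.09°, cos θ_c = 0.9199.
Intercept time tᵢ = 2h cos θ_c / V₁ = 2·33.7·0.9199/1669 = 0.03715 s.
t = x/V₂ + tᵢ = 128.4/4256 + 0.03715 = 0.06732 s.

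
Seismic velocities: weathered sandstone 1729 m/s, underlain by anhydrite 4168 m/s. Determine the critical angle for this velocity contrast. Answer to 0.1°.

24.5°

Critical incidence: sin θ_c = V₁/V₂ = 1729/4168 = 0.4148.
θ_c = arcsin 0.4148 = 24.51°.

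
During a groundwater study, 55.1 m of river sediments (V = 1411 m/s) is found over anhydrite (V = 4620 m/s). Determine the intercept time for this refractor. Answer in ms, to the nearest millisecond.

tᵢ = 2h·√(V₂²−V₁²)/(V₁V₂).
√(V₂²−V₁²) = √(4620²−1411²) = 4399.3 m/s.
tᵢ = 2·55.1·4399.3/(1411·4620) = 0.07437 s.

74 ms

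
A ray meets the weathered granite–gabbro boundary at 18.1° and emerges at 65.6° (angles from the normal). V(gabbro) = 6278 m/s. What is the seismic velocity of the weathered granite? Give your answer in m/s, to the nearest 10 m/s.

2140 m/s

sin 18.1° = 0.3107; sin 65.6° = 0.9107.
V₁ = V₂·(sin θ₁/sin θ₂) = 6278·(0.3107/0.9107) = 2141.72 m/s.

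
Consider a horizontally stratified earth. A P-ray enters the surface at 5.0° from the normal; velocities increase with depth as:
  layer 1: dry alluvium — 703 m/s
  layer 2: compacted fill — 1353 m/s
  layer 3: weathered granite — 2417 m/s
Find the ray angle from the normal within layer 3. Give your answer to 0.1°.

Ray parameter p = sin 5.0° / 703 = 1.2398e-04 s/m.
sin θ_3 = p·V_3 = 1.2398e-04 × 2417 = 0.2997.
θ_3 = arcsin 0.2997 = 17.44°.

17.4°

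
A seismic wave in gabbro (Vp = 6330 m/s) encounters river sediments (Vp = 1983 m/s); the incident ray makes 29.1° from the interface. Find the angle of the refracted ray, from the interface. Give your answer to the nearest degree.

74°

Angle from the normal: 90° − 29.1° = 60.9°.
Snell's law: sin θ₂ = (V₂/V₁)·sin θ₁ = (1983/6330)·sin 60.9° = 0.2737.
θ₂ = sin⁻¹(0.2737) = 15.89° (from vertical).
From the interface: 90° − 15.89° = 74.11°.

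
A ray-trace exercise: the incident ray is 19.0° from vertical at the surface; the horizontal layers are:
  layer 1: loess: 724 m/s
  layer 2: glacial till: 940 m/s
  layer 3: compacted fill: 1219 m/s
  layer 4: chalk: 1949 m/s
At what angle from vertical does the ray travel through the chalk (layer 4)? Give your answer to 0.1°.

61.2°

Snell's law across each interface conserves sin θ / V, so sin θ_4 = V_4·sin θ₁/V₁.
sin θ_4 = 1949 × sin 19.0° / 724 = 0.8764.
θ_4 = 61.21° from the vertical.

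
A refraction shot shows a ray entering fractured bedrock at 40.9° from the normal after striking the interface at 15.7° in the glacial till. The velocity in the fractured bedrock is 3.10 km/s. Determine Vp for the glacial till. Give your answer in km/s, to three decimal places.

1.281 km/s

sin 15.7° = 0.2706; sin 40.9° = 0.6547.
V₁ = V₂·(sin θ₁/sin θ₂) = 3.10·(0.2706/0.6547) = 1.281 km/s.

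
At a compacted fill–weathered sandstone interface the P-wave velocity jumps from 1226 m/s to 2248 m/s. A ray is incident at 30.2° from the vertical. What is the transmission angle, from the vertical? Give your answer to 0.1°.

Snell's law: sin θ₂ = (V₂/V₁)·sin θ₁ = (2248/1226)·sin 30.2° = 0.9223.
θ₂ = arcsin 0.9223 = 67.27° from the normal.

67.3°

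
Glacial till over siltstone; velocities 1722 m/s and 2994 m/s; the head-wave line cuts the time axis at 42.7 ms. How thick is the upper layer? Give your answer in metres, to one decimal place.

h = tᵢ·V₁·V₂ / (2·√(V₂²−V₁²)).
√(V₂²−V₁²) = √(2994² − 1722²) = 2449.2 m/s.
h = 0.0427 s × 1722 × 2994 / (2 × 2449.2) = 44.94 m.

44.9 m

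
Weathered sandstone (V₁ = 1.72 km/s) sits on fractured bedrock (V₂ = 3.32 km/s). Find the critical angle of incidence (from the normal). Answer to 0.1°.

Critical incidence: sin θ_c = V₁/V₂ = 1.72/3.32 = 0.5181.
θ_c = arcsin 0.5181 = 31.20°.

31.2°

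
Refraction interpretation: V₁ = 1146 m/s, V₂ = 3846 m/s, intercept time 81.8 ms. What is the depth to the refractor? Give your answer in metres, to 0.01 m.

h = tᵢ·V₁·V₂ / (2·√(V₂²−V₁²)).
√(V₂²−V₁²) = √(3846² − 1146²) = 3671.3 m/s.
h = 0.0818 s × 1146 × 3846 / (2 × 3671.3) = 49.10 m.

49.10 m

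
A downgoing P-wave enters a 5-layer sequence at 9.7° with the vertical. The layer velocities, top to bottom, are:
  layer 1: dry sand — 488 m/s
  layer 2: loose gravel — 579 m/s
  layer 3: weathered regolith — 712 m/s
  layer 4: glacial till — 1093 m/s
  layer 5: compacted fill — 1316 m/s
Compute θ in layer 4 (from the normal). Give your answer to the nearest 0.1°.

22.2°

Snell's law across each interface conserves sin θ / V, so sin θ_4 = V_4·sin θ₁/V₁.
sin θ_4 = 1093 × sin 9.7° / 488 = 0.3774.
θ_4 = arcsin 0.3774 = 22.17°.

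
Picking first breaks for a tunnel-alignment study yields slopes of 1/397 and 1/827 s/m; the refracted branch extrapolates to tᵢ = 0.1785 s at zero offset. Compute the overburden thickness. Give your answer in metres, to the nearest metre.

40 m

h = tᵢ·V₁·V₂ / (2·√(V₂²−V₁²)).
√(V₂²−V₁²) = √(827² − 397²) = 725.5 m/s.
h = 0.1785 s × 397 × 827 / (2 × 725.5) = 40.39 m.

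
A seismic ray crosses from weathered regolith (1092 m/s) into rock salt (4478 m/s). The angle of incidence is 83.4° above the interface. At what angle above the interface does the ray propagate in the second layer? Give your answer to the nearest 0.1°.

61.9°

Angle from the normal: 90° − 83.4° = 6.6°.
Snell's law: sin θ₂ = (V₂/V₁)·sin θ₁ = (4478/1092)·sin 6.6° = 0.4713.
θ₂ = sin⁻¹(0.4713) = 28.12° (from vertical).
From the interface: 90° − 28.12° = 61.88°.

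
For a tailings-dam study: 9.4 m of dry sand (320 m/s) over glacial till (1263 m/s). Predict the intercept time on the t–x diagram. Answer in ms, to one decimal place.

θ_c = arcsin(V₁/V₂) = arcsin(320/1263) = 14.68°; cos θ_c = 0.9674.
tᵢ = 2h·cos θ_c / V₁ = 2·9.4·0.9674 / 320 = 0.05683 s.

56.8 ms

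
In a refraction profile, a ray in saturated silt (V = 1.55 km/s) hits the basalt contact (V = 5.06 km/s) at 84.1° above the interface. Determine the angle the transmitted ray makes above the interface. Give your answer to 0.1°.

Convert to the normal: θ₁ = 90° − 84.1° = 5.9°.
sin θ₁/V₁ = sin θ₂/V₂ ⇒ sin θ₂ = 5.06·sin 5.9°/1.55 = 5.06·0.1028/1.55 = 0.3356.
θ₂ = sin⁻¹(0.3356) = 19.61° (from vertical).
From the interface: 90° − 19.61° = 70.39°.

70.4°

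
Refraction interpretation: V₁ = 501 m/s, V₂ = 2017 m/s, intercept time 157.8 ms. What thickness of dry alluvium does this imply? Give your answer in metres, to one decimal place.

40.8 m

θ_c = arcsin(501/2017) = 14.38°; cos θ_c = 0.9687.
tᵢ = 2h cos θ_c/V₁ ⇒ h = tᵢ·V₁/(2 cos θ_c) = 0.1578·501/(2·0.9687) = 40.81 m.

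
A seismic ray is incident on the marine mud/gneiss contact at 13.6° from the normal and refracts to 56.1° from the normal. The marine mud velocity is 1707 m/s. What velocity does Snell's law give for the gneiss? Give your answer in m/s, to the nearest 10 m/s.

6030 m/s

sin 13.6° = 0.2351; sin 56.1° = 0.8300.
V₂ = V₁·(sin θ₂/sin θ₁) = 1707·(0.8300/0.2351) = 6025.42 m/s.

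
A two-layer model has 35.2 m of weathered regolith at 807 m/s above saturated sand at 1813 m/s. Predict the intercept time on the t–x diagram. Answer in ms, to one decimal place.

78.1 ms

θ_c = arcsin(V₁/V₂) = arcsin(807/1813) = 26.43°; cos θ_c = 0.8955.
tᵢ = 2h·cos θ_c / V₁ = 2·35.2·0.8955 / 807 = 0.07812 s.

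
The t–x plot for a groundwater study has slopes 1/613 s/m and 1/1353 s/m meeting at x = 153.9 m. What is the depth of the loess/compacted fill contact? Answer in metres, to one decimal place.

47.2 m

h = (x_cross/2)·√((V₂−V₁)/(V₂+V₁)).
(V₂−V₁)/(V₂+V₁) = (1353−613)/(1353+613) = 0.3764; √ = 0.6135.
h = (153.9/2)·0.6135 = 47.21 m.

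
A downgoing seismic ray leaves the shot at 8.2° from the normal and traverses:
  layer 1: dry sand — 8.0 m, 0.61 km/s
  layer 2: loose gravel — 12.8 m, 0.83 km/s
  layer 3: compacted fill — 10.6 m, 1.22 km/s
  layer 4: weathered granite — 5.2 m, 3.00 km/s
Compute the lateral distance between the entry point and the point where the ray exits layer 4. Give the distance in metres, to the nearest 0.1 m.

p = sin θ₁/V₁ = sin 8.2°/0.61 = 2.3382e-01 s/km is conserved through the stack.
Layer 1: θ = 8.20°; offset = 8.0·tan 8.20° = 1.153 m.
Layer 2: sin θ = p·0.83 = 0.1941 → θ = 11.19°; offset = 12.8·tan 11.19° = 2.532 m.
Layer 3: sin θ = p·1.22 = 0.2853 → θ = 16.57°; offset = 10.6·tan 16.57° = 3.155 m.
Layer 4: sin θ = p·3.00 = 0.7015 → θ = 44.54°; offset = 5.2·tan 44.54° = 5.118 m.
Summing the layer offsets gives 11.958 m.

12.0 m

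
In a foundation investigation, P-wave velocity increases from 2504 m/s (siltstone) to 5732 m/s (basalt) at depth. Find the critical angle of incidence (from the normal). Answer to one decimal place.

25.9°

Critical incidence: sin θ_c = V₁/V₂ = 2504/5732 = 0.4368.
θ_c = arcsin 0.4368 = 25.90°.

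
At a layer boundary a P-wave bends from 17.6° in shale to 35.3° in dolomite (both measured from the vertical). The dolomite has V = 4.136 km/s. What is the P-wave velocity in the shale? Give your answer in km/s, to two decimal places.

sin 17.6° = 0.3024; sin 35.3° = 0.5779.
V₁ = V₂·(sin θ₁/sin θ₂) = 4.136·(0.3024/0.5779) = 2.16 km/s.

2.16 km/s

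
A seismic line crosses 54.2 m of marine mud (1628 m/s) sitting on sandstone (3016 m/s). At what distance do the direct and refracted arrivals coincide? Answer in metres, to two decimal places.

θ_c = arcsin(1628/3016) = 32.67°, so cos θ_c = 0.8418 and tᵢ = 2h cos θ_c/V₁ = 0.0561 s.
At crossover x/V₁ = x/V₂ + tᵢ ⇒ x = tᵢ/(1/V₁ − 1/V₂) = 0.05605/(6.1425e-04 − 3.3156e-04) = 198.28 m.

198.28 m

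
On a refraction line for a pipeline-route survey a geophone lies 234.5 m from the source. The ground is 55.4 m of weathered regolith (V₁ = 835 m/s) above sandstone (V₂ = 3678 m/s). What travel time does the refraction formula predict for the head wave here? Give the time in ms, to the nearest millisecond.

θ_c = arcsin(V₁/V₂) = arcsin(835/3678) = 13.12°, cos θ_c = 0.9739.
Intercept time tᵢ = 2h cos θ_c / V₁ = 2·55.4·0.9739/835 = 0.12923 s.
t = x/V₂ + tᵢ = 234.5/3678 + 0.12923 = 0.19299 s.

193 ms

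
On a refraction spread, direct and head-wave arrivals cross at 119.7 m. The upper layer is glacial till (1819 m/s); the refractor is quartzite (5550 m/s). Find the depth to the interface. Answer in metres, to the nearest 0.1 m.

42.6 m

x_cross = 2h·√((V₂+V₁)/(V₂−V₁)) → h = x_cross / (2·√((V₂+V₁)/(V₂−V₁))).
√((V₂+V₁)/(V₂−V₁)) = √((5550+1819)/(5550−1819)) = 1.4054.
h = 119.7 / (2·1.4054) = 42.59 m.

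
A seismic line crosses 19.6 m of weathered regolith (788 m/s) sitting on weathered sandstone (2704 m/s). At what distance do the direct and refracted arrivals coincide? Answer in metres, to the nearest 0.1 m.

52.9 m

x_cross = 2h·√((V₂+V₁)/(V₂−V₁)).
(V₂+V₁)/(V₂−V₁) = (2704+788)/(2704−788) = 1.8225; √ = 1.3500.
x_cross = 2·19.6·1.3500 = 52.92 m.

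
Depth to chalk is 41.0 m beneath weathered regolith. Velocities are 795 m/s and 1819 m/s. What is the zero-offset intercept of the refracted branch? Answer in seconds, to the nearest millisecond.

tᵢ = 2h·√(V₂²−V₁²)/(V₁V₂).
√(V₂²−V₁²) = √(1819²−795²) = 1636.1 m/s.
tᵢ = 2·41.0·1636.1/(795·1819) = 0.09277 s.

0.093 s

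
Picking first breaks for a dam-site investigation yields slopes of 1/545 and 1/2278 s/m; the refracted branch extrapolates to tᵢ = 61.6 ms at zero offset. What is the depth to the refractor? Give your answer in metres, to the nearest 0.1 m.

θ_c = arcsin(545/2278) = 13.84°; cos θ_c = 0.9710.
tᵢ = 2h cos θ_c/V₁ ⇒ h = tᵢ·V₁/(2 cos θ_c) = 0.0616·545/(2·0.9710) = 17.29 m.

17.3 m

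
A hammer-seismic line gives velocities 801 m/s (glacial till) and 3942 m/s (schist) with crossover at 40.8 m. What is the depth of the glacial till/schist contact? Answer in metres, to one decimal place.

16.6 m

h = (x_cross/2)·√((V₂−V₁)/(V₂+V₁)).
(V₂−V₁)/(V₂+V₁) = (3942−801)/(3942+801) = 0.6622; √ = 0.8138.
h = (40.8/2)·0.8138 = 16.60 m.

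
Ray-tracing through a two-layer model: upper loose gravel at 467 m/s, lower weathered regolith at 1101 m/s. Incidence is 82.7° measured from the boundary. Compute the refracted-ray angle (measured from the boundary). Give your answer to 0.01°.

72.57°

Angle from the normal: 90° − 82.7° = 7.3°.
Snell's law: sin θ₂ = (V₂/V₁)·sin θ₁ = (1101/467)·sin 7.3° = 0.2996.
θ₂ = sin⁻¹(0.2996) = 17.43° (from vertical).
From the interface: 90° − 17.43° = 72.57°.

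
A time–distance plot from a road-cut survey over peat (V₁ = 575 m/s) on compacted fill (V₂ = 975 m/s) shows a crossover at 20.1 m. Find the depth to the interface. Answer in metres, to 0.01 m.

h = (x_cross/2)·√((V₂−V₁)/(V₂+V₁)).
(V₂−V₁)/(V₂+V₁) = (975−575)/(975+575) = 0.2581; √ = 0.5080.
h = (20.1/2)·0.5080 = 5.11 m.

5.11 m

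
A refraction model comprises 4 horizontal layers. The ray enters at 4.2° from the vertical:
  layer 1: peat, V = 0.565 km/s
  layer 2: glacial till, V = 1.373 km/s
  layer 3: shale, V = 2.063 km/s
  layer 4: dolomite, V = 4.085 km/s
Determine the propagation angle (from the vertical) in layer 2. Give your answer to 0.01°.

10.25°

Ray parameter p = sin 4.2° / 0.565 = 1.2963e-01 s/km.
sin θ_2 = p·V_2 = 1.2963e-01 × 1.373 = 0.1780.
θ_2 = arcsin 0.1780 = 10.25°.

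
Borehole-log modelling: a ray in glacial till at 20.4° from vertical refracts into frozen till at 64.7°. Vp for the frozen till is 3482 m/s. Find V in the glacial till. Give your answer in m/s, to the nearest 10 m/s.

1340 m/s

sin 20.4° = 0.3486; sin 64.7° = 0.9041.
V₁ = V₂·(sin θ₁/sin θ₂) = 3482·(0.3486/0.9041) = 1342.50 m/s.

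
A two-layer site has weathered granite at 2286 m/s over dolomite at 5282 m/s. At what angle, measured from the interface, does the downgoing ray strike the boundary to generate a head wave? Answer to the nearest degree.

64°

Critical incidence: sin θ_c = V₁/V₂ = 2286/5282 = 0.4328.
θ_c = arcsin 0.4328 = 25.64°.
Measured from the interface: 90° − 25.64° = 64.36°.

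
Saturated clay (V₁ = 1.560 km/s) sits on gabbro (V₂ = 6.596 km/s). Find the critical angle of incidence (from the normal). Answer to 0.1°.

Critical incidence: sin θ_c = V₁/V₂ = 1.560/6.596 = 0.2365.
θ_c = arcsin 0.2365 = 13.68°.

13.7°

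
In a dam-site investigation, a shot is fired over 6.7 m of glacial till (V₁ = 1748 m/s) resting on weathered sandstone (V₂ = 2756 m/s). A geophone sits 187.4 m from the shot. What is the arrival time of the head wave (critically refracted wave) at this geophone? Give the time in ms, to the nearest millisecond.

θ_c = arcsin(V₁/V₂) = arcsin(1748/2756) = 39.36°, cos θ_c = 0.7731.
Intercept time tᵢ = 2h cos θ_c / V₁ = 2·6.7·0.7731/1748 = 0.00593 s.
t = x/V₂ + tᵢ = 187.4/2756 + 0.00593 = 0.07392 s.

74 ms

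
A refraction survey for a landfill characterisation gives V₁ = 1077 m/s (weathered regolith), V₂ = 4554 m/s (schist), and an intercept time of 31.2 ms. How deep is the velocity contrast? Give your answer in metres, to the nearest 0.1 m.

17.3 m

θ_c = arcsin(1077/4554) = 13.68°; cos θ_c = 0.9716.
tᵢ = 2h cos θ_c/V₁ ⇒ h = tᵢ·V₁/(2 cos θ_c) = 0.0312·1077/(2·0.9716) = 17.29 m.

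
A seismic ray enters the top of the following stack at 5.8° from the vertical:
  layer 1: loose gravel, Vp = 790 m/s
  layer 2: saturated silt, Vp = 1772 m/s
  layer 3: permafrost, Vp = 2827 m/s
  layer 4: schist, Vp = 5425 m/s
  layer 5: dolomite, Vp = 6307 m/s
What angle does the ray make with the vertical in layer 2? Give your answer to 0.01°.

Ray parameter p = sin 5.8° / 790 = 1.2792e-04 s/m.
sin θ_2 = p·V_2 = 1.2792e-04 × 1772 = 0.2267.
θ_2 = 13.10° from the vertical.

13.10°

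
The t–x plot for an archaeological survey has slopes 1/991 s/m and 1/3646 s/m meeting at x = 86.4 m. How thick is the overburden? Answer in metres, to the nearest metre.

x_cross = 2h·√((V₂+V₁)/(V₂−V₁)) → h = x_cross / (2·√((V₂+V₁)/(V₂−V₁))).
√((V₂+V₁)/(V₂−V₁)) = √((3646+991)/(3646−991)) = 1.3216.
h = 86.4 / (2·1.3216) = 32.69 m.

33 m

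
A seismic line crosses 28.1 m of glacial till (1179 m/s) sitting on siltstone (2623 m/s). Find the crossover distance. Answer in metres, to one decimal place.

x_cross = 2h·√((V₂+V₁)/(V₂−V₁)).
(V₂+V₁)/(V₂−V₁) = (2623+1179)/(2623−1179) = 2.6330; √ = 1.6226.
x_cross = 2·28.1·1.6226 = 91.19 m.

91.2 m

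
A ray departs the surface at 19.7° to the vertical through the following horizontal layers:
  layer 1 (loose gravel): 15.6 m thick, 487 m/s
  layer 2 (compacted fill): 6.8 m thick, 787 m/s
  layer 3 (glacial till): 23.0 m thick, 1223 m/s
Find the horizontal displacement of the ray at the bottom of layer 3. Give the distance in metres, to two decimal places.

Apply Snell's law at each interface; in layer i the horizontal offset is hᵢ·tan θᵢ.
Layer 1: θ = 19.70°; offset = 15.6·tan 19.70° = 5.5856 m.
Layer 2: sin θ = 787·sin 19.7°/487 = 0.5448, θ = 33.01°; offset = 6.8·tan 33.01° = 4.4173 m.
Layer 3: sin θ = 1223·sin 19.7°/487 = 0.8465, θ = 57.84°; offset = 23.0·tan 57.84° = 36.5770 m.
Summing the layer offsets gives 46.5798 m.

46.58 m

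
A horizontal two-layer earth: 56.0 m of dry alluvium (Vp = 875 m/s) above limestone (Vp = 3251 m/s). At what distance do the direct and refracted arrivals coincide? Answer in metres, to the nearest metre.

148 m

x_cross = 2h·√((V₂+V₁)/(V₂−V₁)).
(V₂+V₁)/(V₂−V₁) = (3251+875)/(3251−875) = 1.7365; √ = 1.3178.
x_cross = 2·56.0·1.3178 = 147.59 m.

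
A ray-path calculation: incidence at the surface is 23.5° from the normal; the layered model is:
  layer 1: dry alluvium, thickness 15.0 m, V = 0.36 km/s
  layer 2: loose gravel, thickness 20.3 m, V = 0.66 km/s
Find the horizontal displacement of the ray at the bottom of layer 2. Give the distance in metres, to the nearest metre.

Ray parameter p = sin 23.5° / 0.36 km/s = 1.1076e+00 s/km.
Layer 1: θ = 23.50°; offset = 15.0·tan 23.50° = 6.522 m.
Layer 2: sin θ = p·0.66 = 0.7310 → θ = 46.97°; offset = 20.3·tan 46.97° = 21.749 m.
Summing the layer offsets gives 28.271 m.

28 m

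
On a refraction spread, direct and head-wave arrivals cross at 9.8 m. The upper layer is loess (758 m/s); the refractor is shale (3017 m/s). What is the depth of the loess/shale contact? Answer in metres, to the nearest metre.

h = (x_cross/2)·√((V₂−V₁)/(V₂+V₁)).
(V₂−V₁)/(V₂+V₁) = (3017−758)/(3017+758) = 0.5984; √ = 0.7736.
h = (9.8/2)·0.7736 = 3.79 m.

4 m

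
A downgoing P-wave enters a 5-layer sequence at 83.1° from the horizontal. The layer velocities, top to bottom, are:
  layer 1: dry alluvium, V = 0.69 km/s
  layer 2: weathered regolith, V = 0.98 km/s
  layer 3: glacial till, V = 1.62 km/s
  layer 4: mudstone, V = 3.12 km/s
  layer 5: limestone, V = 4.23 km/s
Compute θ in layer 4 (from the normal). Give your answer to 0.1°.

From the normal: θ₁ = 90° − 83.1° = 6.9°.
Snell's law across each interface conserves sin θ / V, so sin θ_4 = V_4·sin θ₁/V₁.
sin θ_4 = 3.12 × sin 6.9° / 0.69 = 0.5432.
θ_4 = 32.90° from the vertical.

32.9°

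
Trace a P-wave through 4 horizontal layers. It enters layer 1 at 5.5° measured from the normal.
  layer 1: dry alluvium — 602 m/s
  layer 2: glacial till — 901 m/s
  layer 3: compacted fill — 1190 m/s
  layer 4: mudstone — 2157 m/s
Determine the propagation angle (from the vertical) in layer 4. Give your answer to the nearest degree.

20°

Ray parameter p = sin 5.5° / 602 = 1.5921e-04 s/m.
sin θ_4 = p·V_4 = 1.5921e-04 × 2157 = 0.3434.
θ_4 = 20.09° from the vertical.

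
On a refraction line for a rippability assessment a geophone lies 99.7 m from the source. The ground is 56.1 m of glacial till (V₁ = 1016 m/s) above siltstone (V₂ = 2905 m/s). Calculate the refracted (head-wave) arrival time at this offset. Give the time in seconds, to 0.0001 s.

0.1378 s

t = x/V₂ + 2h·√(V₂²−V₁²)/(V₁V₂).
√(V₂²−V₁²) = √(2905²−1016²) = 2721.5 m/s; delay term = 2·56.1·2721.5/(1016·2905) = 0.10346 s.
t = 99.7/2905 + 0.10346 = 0.13778 s.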